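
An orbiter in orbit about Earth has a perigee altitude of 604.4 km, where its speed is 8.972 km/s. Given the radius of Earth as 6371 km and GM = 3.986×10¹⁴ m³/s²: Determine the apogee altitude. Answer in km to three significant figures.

r_p = 6371 + 604.4 = 6975.4 km = 6.975×10⁶ m.
Specific energy ε = v²/2 − μ/r = -1.690×10⁷ J/kg, so a = −μ/(2ε) = 1.180×10⁷ m.
The apsides satisfy r_p + r_a = 2a, so the apogee radius is 2a − r_p = 1.662×10⁷ m = 16617 km.
Apogee altitude = 16617 − 6371 = 10246 km.

apogee altitude ≈ 10200 km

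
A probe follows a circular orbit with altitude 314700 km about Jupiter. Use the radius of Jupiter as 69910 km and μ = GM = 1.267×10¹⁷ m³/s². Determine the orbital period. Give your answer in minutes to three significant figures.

r = 69910 + 314700 = 384610 km = 3.8461×10⁸ m.
Kepler's third law: T = 2π√(r³/μ) = 2π√((3.846×10⁸)³ / 1.267×10¹⁷).
r³/μ = 4.490×10⁸ s², so T = 2π × 2.119×10⁴ = 1.331×10⁵ s.
Converting: 1.331×10⁵ s ÷ 60.00 = 2219 minutes.

T ≈ 2220 minutes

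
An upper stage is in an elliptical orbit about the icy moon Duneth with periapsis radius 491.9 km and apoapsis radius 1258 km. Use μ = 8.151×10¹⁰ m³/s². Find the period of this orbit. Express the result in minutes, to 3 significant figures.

T ≈ 300 minutes

Semi-major axis a = (r_p + r_a)/2 = (491.90 + 1258.0)/2 = 874.95 km = 8.750×10⁵ m.
By Kepler's third law T = 2π√(a³/μ) = 2π × 2.867×10³ = 1.801×10⁴ s.
= 300.2 minutes.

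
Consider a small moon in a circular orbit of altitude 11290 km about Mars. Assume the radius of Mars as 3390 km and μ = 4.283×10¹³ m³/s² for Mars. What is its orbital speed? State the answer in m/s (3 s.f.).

v ≈ 1710 m/s

r = 3390 + 11290 = 14680 km = 1.4680×10⁷ m.
For a circular orbit v = √(μ/r) = √(4.283×10¹³ / 1.468×10⁷) = √(2.918×10⁶) = 1708 m/s.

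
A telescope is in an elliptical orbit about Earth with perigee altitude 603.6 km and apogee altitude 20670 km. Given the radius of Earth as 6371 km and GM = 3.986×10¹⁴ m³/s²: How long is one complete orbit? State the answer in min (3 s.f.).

T ≈ 368 min

r_p = 6371 + 603.6 = 6974.6 km = 6.9746×10⁶ m.
r_a = 6371 + 20670 = 27041 km = 2.7041×10⁷ m.
Semi-major axis a = (r_p + r_a)/2 = (6974.6 + 27041)/2 = 17008 km = 1.701×10⁷ m.
By Kepler's third law T = 2π√(a³/μ) = 2π × 3.513×10³ = 2.207×10⁴ s.
= 367.9 min.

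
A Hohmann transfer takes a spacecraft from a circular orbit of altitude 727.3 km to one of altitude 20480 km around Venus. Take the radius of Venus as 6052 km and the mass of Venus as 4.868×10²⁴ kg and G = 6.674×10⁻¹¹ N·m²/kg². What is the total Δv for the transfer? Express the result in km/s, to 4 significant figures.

Δv_total ≈ 3.081 km/s

μ = GM = 6.674×10⁻¹¹ × 4.868×10²⁴ = 3.249×10¹⁴ m³/s².
r₁ = 6052 + 727.3 = 6779.3 km = 6.7793×10⁶ m.
r₂ = 6052 + 20480 = 26532 km = 2.6532×10⁷ m.
Transfer ellipse a_t = (r₁ + r₂)/2 = 1.666×10⁷ m.
At r₁: circular v_c1 = √(μ/r₁) = 6923 m/s; transfer-periapsis v_p = √[μ(2/r₁ − 1/a_t)] = 8737 m/s.
Δv₁ = v_p − v_c1 = 1815 m/s.
At r₂: circular v_c2 = √(μ/r₂) = 3499 m/s; transfer-apoapsis v_a = √[μ(2/r₂ − 1/a_t)] = 2233 m/s.
Δv₂ = v_c2 − v_a = 1267 m/s.
Total Δv = Δv₁ + Δv₂ = 3081 m/s = 3.081 km/s.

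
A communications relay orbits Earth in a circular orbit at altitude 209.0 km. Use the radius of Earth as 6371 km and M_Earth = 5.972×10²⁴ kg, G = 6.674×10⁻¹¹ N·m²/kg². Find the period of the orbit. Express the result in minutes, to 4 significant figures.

T ≈ 88.53 minutes

μ = GM = 6.674×10⁻¹¹ × 5.972×10²⁴ = 3.986×10¹⁴ m³/s².
r = 6371 + 209.0 = 6580.0 km = 6.5800×10⁶ m.
Kepler's third law: T = 2π√(r³/μ) = 2π√((6.580×10⁶)³ / 3.986×10¹⁴).
r³/μ = 7.148×10⁵ s², so T = 2π × 8.454×10² = 5.312×10³ s.
Converting: 5.312×10³ s ÷ 60.00 = 88.53 minutes.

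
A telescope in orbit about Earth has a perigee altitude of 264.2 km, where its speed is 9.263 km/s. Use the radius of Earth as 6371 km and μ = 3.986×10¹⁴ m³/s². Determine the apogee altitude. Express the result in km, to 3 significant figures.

apogee altitude ≈ 10200 km

r_p = 6371 + 264.2 = 6635.2 km = 6.635×10⁶ m.
Specific energy ε = v²/2 − μ/r = -1.717×10⁷ J/kg, so a = −μ/(2ε) = 1.161×10⁷ m.
The apsides satisfy r_p + r_a = 2a, so the apogee radius is 2a − r_p = 1.658×10⁷ m = 16577 km.
Apogee altitude = 16577 − 6371 = 10206 km.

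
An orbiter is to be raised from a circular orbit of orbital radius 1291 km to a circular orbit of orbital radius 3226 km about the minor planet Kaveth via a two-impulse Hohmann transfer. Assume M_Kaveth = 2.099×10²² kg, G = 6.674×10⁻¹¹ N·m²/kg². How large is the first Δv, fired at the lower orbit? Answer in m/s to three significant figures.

Δv ≈ 203 m/s

μ = GM = 6.674×10⁻¹¹ × 2.099×10²² = 1.401×10¹² m³/s².
r₁ = 1291 km = 1.291×10⁶ m.
r₂ = 3226 km = 3.226×10⁶ m.
Transfer ellipse a_t = (r₁ + r₂)/2 = 2.258×10⁶ m.
At r₁: circular v_c1 = √(μ/r₁) = 1042 m/s; transfer-periapsis v_p = √[μ(2/r₁ − 1/a_t)] = 1245 m/s.
Δv₁ = v_p − v_c1 = 203.3 m/s.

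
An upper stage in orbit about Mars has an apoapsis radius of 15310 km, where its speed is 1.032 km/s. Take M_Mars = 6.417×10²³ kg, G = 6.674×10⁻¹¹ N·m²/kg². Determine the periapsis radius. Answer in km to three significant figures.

periapsis radius ≈ 3600 km

μ = GM = 6.674×10⁻¹¹ × 6.417×10²³ = 4.283×10¹³ m³/s².
r_a = 1.531×10⁷ m.
Specific energy ε = v²/2 − μ/r = -2.265×10⁶ J/kg, so a = −μ/(2ε) = 9.455×10⁶ m.
The apsides satisfy r_p + r_a = 2a, so the periapsis radius is 2a − r_a = 3.600×10⁶ m = 3599.7 km.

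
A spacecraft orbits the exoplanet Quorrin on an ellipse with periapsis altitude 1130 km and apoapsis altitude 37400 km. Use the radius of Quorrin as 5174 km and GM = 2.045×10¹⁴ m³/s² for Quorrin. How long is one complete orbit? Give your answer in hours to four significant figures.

r_p = 5174 + 1130 = 6304.0 km = 6.3040×10⁶ m.
r_a = 5174 + 37400 = 42574 km = 4.2574×10⁷ m.
Semi-major axis a = (r_p + r_a)/2 = (6304.0 + 42574)/2 = 24439 km = 2.444×10⁷ m.
By Kepler's third law T = 2π√(a³/μ) = 2π × 8.448×10³ = 5.308×10⁴ s.
= 14.75 hours.

T ≈ 14.75 hours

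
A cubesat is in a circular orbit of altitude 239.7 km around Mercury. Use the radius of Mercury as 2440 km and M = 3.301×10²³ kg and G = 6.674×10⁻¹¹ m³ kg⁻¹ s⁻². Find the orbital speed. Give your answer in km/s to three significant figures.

v ≈ 2.87 km/s

μ = GM = 6.674×10⁻¹¹ × 3.301×10²³ = 2.203×10¹³ m³/s².
r = 2440 + 239.7 = 2679.7 km = 2.6797×10⁶ m.
For a circular orbit v = √(μ/r) = √(2.203×10¹³ / 2.680×10⁶) = √(8.221×10⁶) = 2867 m/s.
That is 2.867 km/s.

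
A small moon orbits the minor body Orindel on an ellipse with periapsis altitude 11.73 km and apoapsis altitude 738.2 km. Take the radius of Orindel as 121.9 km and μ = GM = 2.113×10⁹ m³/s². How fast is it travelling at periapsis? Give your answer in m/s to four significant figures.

r_p = 121.9 + 11.73 = 133.63 km = 1.3363×10⁵ m.
r_a = 121.9 + 738.2 = 860.10 km = 8.6010×10⁵ m.
Semi-major axis a = (r_p + r_a)/2 = 496.87 km = 4.969×10⁵ m.
Vis-viva: v² = μ(2/r − 1/a) = 2.113×10⁹ × (1.497×10⁻⁵ − 2.013×10⁻⁶) = 2.737×10⁴ m²/s².
v = 165.4 m/s.

v ≈ 165.4 m/s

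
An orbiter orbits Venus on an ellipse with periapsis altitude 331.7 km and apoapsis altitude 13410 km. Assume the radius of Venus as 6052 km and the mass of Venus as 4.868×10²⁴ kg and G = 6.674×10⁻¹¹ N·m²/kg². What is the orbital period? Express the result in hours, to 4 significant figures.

T ≈ 4.498 hours

μ = GM = 6.674×10⁻¹¹ × 4.868×10²⁴ = 3.249×10¹⁴ m³/s².
r_p = 6052 + 331.7 = 6383.7 km = 6.3837×10⁶ m.
r_a = 6052 + 13410 = 19462 km = 1.9462×10⁷ m.
Semi-major axis a = (r_p + r_a)/2 = (6383.7 + 19462)/2 = 12923 km = 1.292×10⁷ m.
By Kepler's third law T = 2π√(a³/μ) = 2π × 2.577×10³ = 1.619×10⁴ s.
= 4.498 hours.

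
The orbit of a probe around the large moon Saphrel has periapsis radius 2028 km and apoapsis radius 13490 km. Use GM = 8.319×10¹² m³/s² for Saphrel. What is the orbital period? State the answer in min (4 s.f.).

Semi-major axis a = (r_p + r_a)/2 = (2028.0 + 13490)/2 = 7759.0 km = 7.759×10⁶ m.
By Kepler's third law T = 2π√(a³/μ) = 2π × 7.493×10³ = 4.708×10⁴ s.
= 784.7 min.

T ≈ 784.7 min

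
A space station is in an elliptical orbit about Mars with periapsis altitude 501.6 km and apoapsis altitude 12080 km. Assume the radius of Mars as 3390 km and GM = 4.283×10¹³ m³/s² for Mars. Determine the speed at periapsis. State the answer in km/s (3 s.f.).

v ≈ 4.19 km/s

r_p = 3390 + 501.6 = 3891.6 km = 3.8916×10⁶ m.
r_a = 3390 + 12080 = 15470 km = 1.5470×10⁷ m.
Semi-major axis a = (r_p + r_a)/2 = 9680.8 km = 9.681×10⁶ m.
Vis-viva: v² = μ(2/r − 1/a) = 4.283×10¹³ × (5.139×10⁻⁷ − 1.033×10⁻⁷) = 1.759×10⁷ m²/s².
v = 4194 m/s = 4.194 km/s.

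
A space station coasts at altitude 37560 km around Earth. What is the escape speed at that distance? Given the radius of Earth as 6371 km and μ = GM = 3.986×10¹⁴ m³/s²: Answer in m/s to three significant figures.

r = 6371 + 37560 = 43931 km = 4.3931×10⁷ m.
Escape speed v_esc = √(2μ/r) = √(2 × 3.986×10¹⁴ / 4.393×10⁷) = √(1.815×10⁷) = 4260 m/s.

v_esc ≈ 4260 m/s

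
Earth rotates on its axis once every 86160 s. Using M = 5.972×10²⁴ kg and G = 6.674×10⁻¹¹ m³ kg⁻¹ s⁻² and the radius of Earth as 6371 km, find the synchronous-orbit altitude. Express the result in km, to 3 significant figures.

h_sync ≈ 35800 km

μ = GM = 6.674×10⁻¹¹ × 5.972×10²⁴ = 3.986×10¹⁴ m³/s².
A synchronous orbit has period T, so by Kepler's third law a = (μT²/4π²)^(1/3).
μT²/4π² = 3.986×10¹⁴ × (8.616×10⁴)² / 39.48 = 7.495×10²² m³.
a = 4.216×10⁷ m = 42162 km.
Altitude h = a − R = 42162 − 6371 = 35791 km.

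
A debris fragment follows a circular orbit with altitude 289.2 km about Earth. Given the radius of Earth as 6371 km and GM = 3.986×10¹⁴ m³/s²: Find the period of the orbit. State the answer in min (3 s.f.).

r = 6371 + 289.2 = 6660.2 km = 6.6602×10⁶ m.
Kepler's third law: T = 2π√(r³/μ) = 2π√((6.660×10⁶)³ / 3.986×10¹⁴).
r³/μ = 7.412×10⁵ s², so T = 2π × 8.609×10² = 5.409×10³ s.
Converting: 5.409×10³ s ÷ 60.00 = 90.16 min.

T ≈ 90.2 min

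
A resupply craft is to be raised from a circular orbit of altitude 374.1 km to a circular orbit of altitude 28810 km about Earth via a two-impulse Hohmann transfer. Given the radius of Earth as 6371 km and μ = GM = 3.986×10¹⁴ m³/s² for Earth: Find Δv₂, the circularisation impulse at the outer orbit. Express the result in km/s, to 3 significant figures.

r₁ = 6371 + 374.1 = 6745.1 km = 6.7451×10⁶ m.
r₂ = 6371 + 28810 = 35181 km = 3.5181×10⁷ m.
Transfer ellipse a_t = (r₁ + r₂)/2 = 2.096×10⁷ m.
At r₁: circular v_c1 = √(μ/r₁) = 7687 m/s; transfer-perigee v_p = √[μ(2/r₁ − 1/a_t)] = 9959 m/s.
At r₂: circular v_c2 = √(μ/r₂) = 3366 m/s; transfer-apogee v_a = √[μ(2/r₂ − 1/a_t)] = 1909 m/s.
Δv₂ = v_c2 − v_a = 1457 m/s.
= 1.457 km/s.

Δv ≈ 1.46 km/s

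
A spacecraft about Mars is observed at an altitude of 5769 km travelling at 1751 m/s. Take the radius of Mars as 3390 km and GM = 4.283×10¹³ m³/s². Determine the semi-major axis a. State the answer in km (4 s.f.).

a ≈ 6813 km

r = 3390 + 5769 = 9159.0 km = 9.159×10⁶ m.
Specific orbital energy ε = v²/2 − μ/r = (1751)²/2 − 4.283×10¹³/9.159×10⁶ = -3.143×10⁶ J/kg.
Since ε = −μ/(2a), a = −μ/(2ε) = 6.813×10⁶ m = 6813.0 km.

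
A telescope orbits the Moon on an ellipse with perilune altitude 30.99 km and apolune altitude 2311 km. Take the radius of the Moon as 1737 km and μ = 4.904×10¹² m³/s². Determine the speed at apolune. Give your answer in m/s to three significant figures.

r_p = 1737 + 30.99 = 1768.0 km = 1.7680×10⁶ m.
r_a = 1737 + 2311 = 4048.0 km = 4.0480×10⁶ m.
Semi-major axis a = (r_p + r_a)/2 = 2908.0 km = 2.908×10⁶ m.
Vis-viva: v² = μ(2/r − 1/a) = 4.904×10¹² × (4.941×10⁻⁷ − 3.439×10⁻⁷) = 7.365×10⁵ m²/s².
v = 858.2 m/s.

v ≈ 858 m/s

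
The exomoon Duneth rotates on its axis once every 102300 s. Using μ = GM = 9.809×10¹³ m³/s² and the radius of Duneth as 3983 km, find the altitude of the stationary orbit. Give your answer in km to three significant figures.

h_sync ≈ 25600 km

A synchronous orbit has period T, so by Kepler's third law a = (μT²/4π²)^(1/3).
μT²/4π² = 9.809×10¹³ × (1.023×10⁵)² / 39.48 = 2.600×10²² m³.
a = 2.963×10⁷ m = 29626 km.
Altitude h = a − R = 29626 − 3983 = 25643 km.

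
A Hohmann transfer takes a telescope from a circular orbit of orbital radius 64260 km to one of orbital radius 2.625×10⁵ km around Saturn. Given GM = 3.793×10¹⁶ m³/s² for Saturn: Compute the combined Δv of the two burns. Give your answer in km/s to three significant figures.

r₁ = 64260 km = 6.426×10⁷ m.
r₂ = 2.625×10⁵ km = 2.625×10⁸ m.
Transfer ellipse a_t = (r₁ + r₂)/2 = 1.634×10⁸ m.
At r₁: circular v_c1 = √(μ/r₁) = 24300 m/s; transfer-perikrone v_p = √[μ(2/r₁ − 1/a_t)] = 30800 m/s.
Δv₁ = v_p − v_c1 = 6500 m/s.
At r₂: circular v_c2 = √(μ/r₂) = 12020 m/s; transfer-apokrone v_a = √[μ(2/r₂ − 1/a_t)] = 7539 m/s.
Δv₂ = v_c2 − v_a = 4482 m/s.
Total Δv = Δv₁ + Δv₂ = 10980 m/s = 10.98 km/s.

Δv_total ≈ 11.0 km/s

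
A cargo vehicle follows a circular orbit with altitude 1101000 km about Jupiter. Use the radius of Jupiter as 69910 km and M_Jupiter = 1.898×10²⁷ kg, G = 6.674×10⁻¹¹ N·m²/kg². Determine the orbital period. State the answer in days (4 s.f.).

T ≈ 8.187 days

μ = GM = 6.674×10⁻¹¹ × 1.898×10²⁷ = 1.267×10¹⁷ m³/s².
r = 69910 + 1101000 = 1170900 km = 1.1709×10⁹ m.
Kepler's third law: T = 2π√(r³/μ) = 2π√((1.171×10⁹)³ / 1.267×10¹⁷).
r³/μ = 1.267×10¹⁰ s², so T = 2π × 1.126×10⁵ = 7.073×10⁵ s.
Converting: 7.073×10⁵ s ÷ 86400 = 8.187 days.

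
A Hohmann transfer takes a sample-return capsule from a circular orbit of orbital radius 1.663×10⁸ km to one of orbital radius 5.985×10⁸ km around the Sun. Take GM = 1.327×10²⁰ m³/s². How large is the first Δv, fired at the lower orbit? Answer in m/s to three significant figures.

r₁ = 1.663×10⁸ km = 1.663×10¹¹ m.
r₂ = 5.985×10⁸ km = 5.985×10¹¹ m.
Transfer ellipse a_t = (r₁ + r₂)/2 = 3.824×10¹¹ m.
At r₁: circular v_c1 = √(μ/r₁) = 28250 m/s; transfer-perihelion v_p = √[μ(2/r₁ − 1/a_t)] = 35340 m/s.
Δv₁ = v_p − v_c1 = 7092 m/s.

Δv ≈ 7090 m/s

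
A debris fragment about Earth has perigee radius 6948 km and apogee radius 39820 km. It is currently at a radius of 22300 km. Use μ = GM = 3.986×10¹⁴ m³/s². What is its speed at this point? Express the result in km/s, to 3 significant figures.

v ≈ 4.32 km/s

Semi-major axis a = (r_p + r_a)/2 = 23384 km = 2.338×10⁷ m.
Vis-viva: v² = μ(2/r − 1/a) = 3.986×10¹⁴ × (8.969×10⁻⁸ − 4.276×10⁻⁸) = 1.870×10⁷ m²/s².
v = 4325 m/s = 4.325 km/s.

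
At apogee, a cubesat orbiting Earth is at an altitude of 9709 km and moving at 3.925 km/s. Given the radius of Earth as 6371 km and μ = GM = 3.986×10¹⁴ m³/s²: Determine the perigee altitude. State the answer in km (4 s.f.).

r_a = 6371 + 9709 = 16080 km = 1.608×10⁷ m.
Specific energy ε = v²/2 − μ/r = -1.709×10⁷ J/kg, so a = −μ/(2ε) = 1.166×10⁷ m.
The apsides satisfy r_p + r_a = 2a, so the perigee radius is 2a − r_a = 7.249×10⁶ m = 7249.4 km.
Perigee altitude = 7249.4 − 6371 = 878.39 km.

perigee altitude ≈ 878.4 km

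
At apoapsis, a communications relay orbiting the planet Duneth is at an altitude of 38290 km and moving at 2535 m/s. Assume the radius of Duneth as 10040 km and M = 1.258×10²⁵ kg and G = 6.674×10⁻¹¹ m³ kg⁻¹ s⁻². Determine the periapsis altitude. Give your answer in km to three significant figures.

periapsis altitude ≈ 928 km

μ = GM = 6.674×10⁻¹¹ × 1.258×10²⁵ = 8.396×10¹⁴ m³/s².
r_a = 10040 + 38290 = 48330 km = 4.833×10⁷ m.
Specific energy ε = v²/2 − μ/r = -1.416×10⁷ J/kg, so a = −μ/(2ε) = 2.965×10⁷ m.
The apsides satisfy r_p + r_a = 2a, so the periapsis radius is 2a − r_a = 1.097×10⁷ m = 10968 km.
Periapsis altitude = 10968 − 10040 = 927.64 km.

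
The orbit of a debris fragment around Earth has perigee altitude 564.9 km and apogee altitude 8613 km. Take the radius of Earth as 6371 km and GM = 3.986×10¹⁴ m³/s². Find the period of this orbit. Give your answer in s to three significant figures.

T ≈ 11400 s

r_p = 6371 + 564.9 = 6935.9 km = 6.9359×10⁶ m.
r_a = 6371 + 8613 = 14984 km = 1.4984×10⁷ m.
Semi-major axis a = (r_p + r_a)/2 = (6935.9 + 14984)/2 = 10960 km = 1.096×10⁷ m.
By Kepler's third law T = 2π√(a³/μ) = 2π × 1.817×10³ = 1.142×10⁴ s.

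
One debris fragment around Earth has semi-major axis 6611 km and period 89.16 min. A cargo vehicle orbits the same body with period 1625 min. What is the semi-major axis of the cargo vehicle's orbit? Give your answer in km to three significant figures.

a₂ ≈ 45800 km

Kepler's third law: a³ ∝ T², so a₂ = a₁ (T₂/T₁)^(2/3).
T₂/T₁ = 18.23, (T₂/T₁)^(2/3) = 6.926.
a₂ = 6611 × 6.926 = 45780 km.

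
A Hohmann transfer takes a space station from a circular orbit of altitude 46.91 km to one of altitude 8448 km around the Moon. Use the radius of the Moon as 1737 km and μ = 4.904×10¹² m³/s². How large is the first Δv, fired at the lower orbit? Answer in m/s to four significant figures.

Δv ≈ 505.0 m/s

r₁ = 1737 + 46.91 = 1783.9 km = 1.7839×10⁶ m.
r₂ = 1737 + 8448 = 10185 km = 1.0185×10⁷ m.
Transfer ellipse a_t = (r₁ + r₂)/2 = 5.984×10⁶ m.
At r₁: circular v_c1 = √(μ/r₁) = 1658 m/s; transfer-perilune v_p = √[μ(2/r₁ − 1/a_t)] = 2163 m/s.
Δv₁ = v_p − v_c1 = 505.0 m/s.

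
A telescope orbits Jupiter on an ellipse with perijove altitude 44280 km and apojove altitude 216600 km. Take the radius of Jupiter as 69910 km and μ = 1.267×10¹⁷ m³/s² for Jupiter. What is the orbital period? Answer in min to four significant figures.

T ≈ 834.3 min

r_p = 69910 + 44280 = 114190 km = 1.1419×10⁸ m.
r_a = 69910 + 216600 = 286510 km = 2.8651×10⁸ m.
Semi-major axis a = (r_p + r_a)/2 = (1.1419×10⁵ + 2.8651×10⁵)/2 = 2.0035×10⁵ km = 2.004×10⁸ m.
By Kepler's third law T = 2π√(a³/μ) = 2π × 7.967×10³ = 5.006×10⁴ s.
= 834.3 min.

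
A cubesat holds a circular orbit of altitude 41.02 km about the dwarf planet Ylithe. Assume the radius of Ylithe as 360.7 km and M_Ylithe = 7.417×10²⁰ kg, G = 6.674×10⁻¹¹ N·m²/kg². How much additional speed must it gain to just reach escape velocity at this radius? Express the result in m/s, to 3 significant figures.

μ = GM = 6.674×10⁻¹¹ × 7.417×10²⁰ = 4.950×10¹⁰ m³/s².
r = 360.7 + 41.02 = 401.72 km = 4.0172×10⁵ m.
Circular speed v_c = √(μ/r) = 351.0 m/s.
Escape speed v_esc = √(2μ/r) = √2 × v_c = 496.4 m/s.
Δv = v_esc − v_c = 145.4 m/s.

Δv ≈ 145 m/s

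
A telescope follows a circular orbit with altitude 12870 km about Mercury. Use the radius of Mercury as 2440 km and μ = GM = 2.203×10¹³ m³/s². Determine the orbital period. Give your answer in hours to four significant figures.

T ≈ 22.28 hours

r = 2440 + 12870 = 15310 km = 1.5310×10⁷ m.
Kepler's third law: T = 2π√(r³/μ) = 2π√((1.531×10⁷)³ / 2.203×10¹³).
r³/μ = 1.629×10⁸ s², so T = 2π × 1.276×10⁴ = 8.019×10⁴ s.
Converting: 8.019×10⁴ s ÷ 3600 = 22.28 hours.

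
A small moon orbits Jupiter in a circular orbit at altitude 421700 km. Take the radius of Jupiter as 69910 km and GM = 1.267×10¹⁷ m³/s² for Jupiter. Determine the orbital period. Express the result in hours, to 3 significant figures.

T ≈ 53.4 hours

r = 69910 + 421700 = 491610 km = 4.9161×10⁸ m.
Kepler's third law: T = 2π√(r³/μ) = 2π√((4.916×10⁸)³ / 1.267×10¹⁷).
r³/μ = 9.377×10⁸ s², so T = 2π × 3.062×10⁴ = 1.924×10⁵ s.
Converting: 1.924×10⁵ s ÷ 3600 = 53.45 hours.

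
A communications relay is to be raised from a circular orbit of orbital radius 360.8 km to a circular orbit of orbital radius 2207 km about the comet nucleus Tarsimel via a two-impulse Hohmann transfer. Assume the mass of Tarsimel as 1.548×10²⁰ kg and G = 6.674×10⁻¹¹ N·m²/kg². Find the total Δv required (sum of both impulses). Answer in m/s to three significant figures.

μ = GM = 6.674×10⁻¹¹ × 1.548×10²⁰ = 1.033×10¹⁰ m³/s².
r₁ = 360.8 km = 3.608×10⁵ m.
r₂ = 2207 km = 2.207×10⁶ m.
Transfer ellipse a_t = (r₁ + r₂)/2 = 1.284×10⁶ m.
At r₁: circular v_c1 = √(μ/r₁) = 169.2 m/s; transfer-periapsis v_p = √[μ(2/r₁ − 1/a_t)] = 221.9 m/s.
Δv₁ = v_p − v_c1 = 52.64 m/s.
At r₂: circular v_c2 = √(μ/r₂) = 68.42 m/s; transfer-apoapsis v_a = √[μ(2/r₂ − 1/a_t)] = 36.27 m/s.
Δv₂ = v_c2 − v_a = 32.15 m/s.
Total Δv = Δv₁ + Δv₂ = 84.79 m/s.

Δv_total ≈ 84.8 m/s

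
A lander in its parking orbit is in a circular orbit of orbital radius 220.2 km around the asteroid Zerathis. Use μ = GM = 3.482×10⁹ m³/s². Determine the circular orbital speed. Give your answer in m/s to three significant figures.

r = 220.2 km = 2.202×10⁵ m.
For a circular orbit v = √(μ/r) = √(3.482×10⁹ / 2.202×10⁵) = √(1.581×10⁴) = 125.7 m/s.

v ≈ 126 m/s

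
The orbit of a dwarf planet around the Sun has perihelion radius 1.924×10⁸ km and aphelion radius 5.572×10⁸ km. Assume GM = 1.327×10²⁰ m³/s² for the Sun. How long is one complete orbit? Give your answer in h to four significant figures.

Semi-major axis a = (r_p + r_a)/2 = (1.9240×10⁸ + 5.5720×10⁸)/2 = 3.7480×10⁸ km = 3.748×10¹¹ m.
By Kepler's third law T = 2π√(a³/μ) = 2π × 1.992×10⁷ = 1.252×10⁸ s.
= 34760 h.

T ≈ 34760 h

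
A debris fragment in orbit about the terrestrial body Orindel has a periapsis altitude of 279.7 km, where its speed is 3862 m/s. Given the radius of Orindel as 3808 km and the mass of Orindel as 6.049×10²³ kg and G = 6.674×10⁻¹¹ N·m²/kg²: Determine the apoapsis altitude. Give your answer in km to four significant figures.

μ = GM = 6.674×10⁻¹¹ × 6.049×10²³ = 4.037×10¹³ m³/s².
r_p = 3808 + 279.7 = 4087.7 km = 4.088×10⁶ m.
Specific energy ε = v²/2 − μ/r = -2.419×10⁶ J/kg, so a = −μ/(2ε) = 8.346×10⁶ m.
The apsides satisfy r_p + r_a = 2a, so the apoapsis radius is 2a − r_p = 1.260×10⁷ m = 12604 km.
Apoapsis altitude = 12604 − 3808 = 8795.5 km.

apoapsis altitude ≈ 8796 km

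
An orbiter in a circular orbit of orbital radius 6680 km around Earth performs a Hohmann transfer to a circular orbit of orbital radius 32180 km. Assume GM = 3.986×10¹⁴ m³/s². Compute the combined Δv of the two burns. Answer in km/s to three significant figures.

Δv_total ≈ 3.67 km/s

r₁ = 6680 km = 6.680×10⁶ m.
r₂ = 32180 km = 3.218×10⁷ m.
Transfer ellipse a_t = (r₁ + r₂)/2 = 1.943×10⁷ m.
At r₁: circular v_c1 = √(μ/r₁) = 7725 m/s; transfer-perigee v_p = √[μ(2/r₁ − 1/a_t)] = 9941 m/s.
Δv₁ = v_p − v_c1 = 2216 m/s.
At r₂: circular v_c2 = √(μ/r₂) = 3519 m/s; transfer-apogee v_a = √[μ(2/r₂ − 1/a_t)] = 2064 m/s.
Δv₂ = v_c2 − v_a = 1456 m/s.
Total Δv = Δv₁ + Δv₂ = 3672 m/s = 3.672 km/s.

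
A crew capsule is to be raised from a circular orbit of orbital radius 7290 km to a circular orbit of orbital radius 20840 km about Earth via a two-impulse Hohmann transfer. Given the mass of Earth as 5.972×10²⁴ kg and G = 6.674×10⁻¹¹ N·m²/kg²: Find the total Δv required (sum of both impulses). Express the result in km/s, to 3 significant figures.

Δv_total ≈ 2.83 km/s

μ = GM = 6.674×10⁻¹¹ × 5.972×10²⁴ = 3.986×10¹⁴ m³/s².
r₁ = 7290 km = 7.290×10⁶ m.
r₂ = 20840 km = 2.084×10⁷ m.
Transfer ellipse a_t = (r₁ + r₂)/2 = 1.406×10⁷ m.
At r₁: circular v_c1 = √(μ/r₁) = 7394 m/s; transfer-perigee v_p = √[μ(2/r₁ − 1/a_t)] = 9001 m/s.
Δv₁ = v_p − v_c1 = 1606 m/s.
At r₂: circular v_c2 = √(μ/r₂) = 4373 m/s; transfer-apogee v_a = √[μ(2/r₂ − 1/a_t)] = 3148 m/s.
Δv₂ = v_c2 − v_a = 1225 m/s.
Total Δv = Δv₁ + Δv₂ = 2831 m/s = 2.831 km/s.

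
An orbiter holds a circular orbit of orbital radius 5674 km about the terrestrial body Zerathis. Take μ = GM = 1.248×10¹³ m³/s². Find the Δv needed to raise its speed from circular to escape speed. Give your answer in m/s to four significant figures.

Δv ≈ 614.3 m/s

r = 5674 km = 5.674×10⁶ m.
Circular speed v_c = √(μ/r) = 1483 m/s.
Escape speed v_esc = √(2μ/r) = √2 × v_c = 2097 m/s.
Δv = v_esc − v_c = 614.3 m/s.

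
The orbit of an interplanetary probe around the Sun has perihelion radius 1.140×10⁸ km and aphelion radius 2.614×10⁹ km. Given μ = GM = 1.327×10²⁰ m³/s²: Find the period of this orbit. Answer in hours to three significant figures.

Semi-major axis a = (r_p + r_a)/2 = (1.1400×10⁸ + 2.6140×10⁹)/2 = 1.3640×10⁹ km = 1.364×10¹² m.
By Kepler's third law T = 2π√(a³/μ) = 2π × 1.383×10⁸ = 8.689×10⁸ s.
= 2.414×10⁵ hours.

T ≈ 241000 hours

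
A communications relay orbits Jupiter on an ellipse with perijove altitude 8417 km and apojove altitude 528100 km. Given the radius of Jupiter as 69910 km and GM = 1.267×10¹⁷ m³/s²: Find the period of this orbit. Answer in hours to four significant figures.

T ≈ 30.49 hours

r_p = 69910 + 8417 = 78327 km = 7.8327×10⁷ m.
r_a = 69910 + 528100 = 598010 km = 5.9801×10⁸ m.
Semi-major axis a = (r_p + r_a)/2 = (78327 + 5.9801×10⁵)/2 = 3.3817×10⁵ km = 3.382×10⁸ m.
By Kepler's third law T = 2π√(a³/μ) = 2π × 1.747×10⁴ = 1.098×10⁵ s.
= 30.49 hours.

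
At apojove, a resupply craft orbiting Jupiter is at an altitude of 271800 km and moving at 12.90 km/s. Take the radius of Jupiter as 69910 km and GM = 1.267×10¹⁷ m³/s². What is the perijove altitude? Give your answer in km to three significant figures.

r_a = 69910 + 271800 = 3.4171×10⁵ km = 3.417×10⁸ m.
Specific energy ε = v²/2 − μ/r = -2.876×10⁸ J/kg, so a = −μ/(2ε) = 2.203×10⁸ m.
The apsides satisfy r_p + r_a = 2a, so the perijove radius is 2a − r_a = 9.887×10⁷ m = 98867 km.
Perijove altitude = 98867 − 69910 = 28957 km.

perijove altitude ≈ 29000 km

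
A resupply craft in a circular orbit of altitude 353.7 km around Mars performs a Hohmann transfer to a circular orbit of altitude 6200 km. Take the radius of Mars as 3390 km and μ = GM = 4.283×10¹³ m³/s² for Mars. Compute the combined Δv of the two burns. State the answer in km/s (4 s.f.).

Δv_total ≈ 1.204 km/s

r₁ = 3390 + 353.7 = 3743.7 km = 3.7437×10⁶ m.
r₂ = 3390 + 6200 = 9590.0 km = 9.5900×10⁶ m.
Transfer ellipse a_t = (r₁ + r₂)/2 = 6.667×10⁶ m.
At r₁: circular v_c1 = √(μ/r₁) = 3382 m/s; transfer-periapsis v_p = √[μ(2/r₁ − 1/a_t)] = 4057 m/s.
Δv₁ = v_p − v_c1 = 674.3 m/s.
At r₂: circular v_c2 = √(μ/r₂) = 2113 m/s; transfer-apoapsis v_a = √[μ(2/r₂ − 1/a_t)] = 1584 m/s.
Δv₂ = v_c2 − v_a = 529.7 m/s.
Total Δv = Δv₁ + Δv₂ = 1204 m/s = 1.204 km/s.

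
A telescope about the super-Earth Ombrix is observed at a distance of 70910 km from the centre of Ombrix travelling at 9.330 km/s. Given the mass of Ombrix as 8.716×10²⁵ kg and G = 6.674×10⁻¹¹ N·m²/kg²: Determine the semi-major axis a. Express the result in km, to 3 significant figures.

a ≈ 75500 km

μ = GM = 6.674×10⁻¹¹ × 8.716×10²⁵ = 5.817×10¹⁵ m³/s².
r = 7.091×10⁷ m.
Specific orbital energy ε = v²/2 − μ/r = (9330)²/2 − 5.817×10¹⁵/7.091×10⁷ = -3.851×10⁷ J/kg.
Since ε = −μ/(2a), a = −μ/(2ε) = 7.553×10⁷ m = 75527 km.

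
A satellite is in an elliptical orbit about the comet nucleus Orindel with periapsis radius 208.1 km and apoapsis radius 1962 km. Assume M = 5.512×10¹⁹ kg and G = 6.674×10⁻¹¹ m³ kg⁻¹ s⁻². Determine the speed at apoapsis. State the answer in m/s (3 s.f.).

μ = GM = 6.674×10⁻¹¹ × 5.512×10¹⁹ = 3.679×10⁹ m³/s².
Semi-major axis a = (r_p + r_a)/2 = 1085.0 km = 1.085×10⁶ m.
Vis-viva: v² = μ(2/r − 1/a) = 3.679×10⁹ × (1.019×10⁻⁶ − 9.216×10⁻⁷) = 3.596×10² m²/s².
v = 18.96 m/s.

v ≈ 19.0 m/s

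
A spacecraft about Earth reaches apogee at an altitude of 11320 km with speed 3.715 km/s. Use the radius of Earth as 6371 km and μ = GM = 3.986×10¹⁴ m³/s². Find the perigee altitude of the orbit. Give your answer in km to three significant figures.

r_a = 6371 + 11320 = 17691 km = 1.769×10⁷ m.
Specific energy ε = v²/2 − μ/r = -1.563×10⁷ J/kg, so a = −μ/(2ε) = 1.275×10⁷ m.
The apsides satisfy r_p + r_a = 2a, so the perigee radius is 2a − r_a = 7.810×10⁶ m = 7810.2 km.
Perigee altitude = 7810.2 − 6371 = 1439.2 km.

perigee altitude ≈ 1440 km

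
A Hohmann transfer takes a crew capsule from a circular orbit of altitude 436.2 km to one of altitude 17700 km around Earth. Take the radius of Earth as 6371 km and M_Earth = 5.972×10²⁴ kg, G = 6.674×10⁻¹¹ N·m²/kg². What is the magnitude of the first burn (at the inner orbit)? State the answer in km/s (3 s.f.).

μ = GM = 6.674×10⁻¹¹ × 5.972×10²⁴ = 3.986×10¹⁴ m³/s².
r₁ = 6371 + 436.2 = 6807.2 km = 6.8072×10⁶ m.
r₂ = 6371 + 17700 = 24071 km = 2.4071×10⁷ m.
Transfer ellipse a_t = (r₁ + r₂)/2 = 1.544×10⁷ m.
At r₁: circular v_c1 = √(μ/r₁) = 7652 m/s; transfer-perigee v_p = √[μ(2/r₁ − 1/a_t)] = 9554 m/s.
Δv₁ = v_p − v_c1 = 1903 m/s.
= 1.903 km/s.

Δv ≈ 1.90 km/s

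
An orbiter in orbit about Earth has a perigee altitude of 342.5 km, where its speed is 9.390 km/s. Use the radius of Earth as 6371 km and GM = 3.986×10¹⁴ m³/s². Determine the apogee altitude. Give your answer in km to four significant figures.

apogee altitude ≈ 12990 km

r_p = 6371 + 342.5 = 6713.5 km = 6.714×10⁶ m.
Specific energy ε = v²/2 − μ/r = -1.529×10⁷ J/kg, so a = −μ/(2ε) = 1.304×10⁷ m.
The apsides satisfy r_p + r_a = 2a, so the apogee radius is 2a − r_p = 1.936×10⁷ m = 19361 km.
Apogee altitude = 19361 − 6371 = 12990 km.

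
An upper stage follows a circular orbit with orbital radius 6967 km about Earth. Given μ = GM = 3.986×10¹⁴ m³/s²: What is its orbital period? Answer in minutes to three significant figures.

r = 6967 km = 6.967×10⁶ m.
Kepler's third law: T = 2π√(r³/μ) = 2π√((6.967×10⁶)³ / 3.986×10¹⁴).
r³/μ = 8.484×10⁵ s², so T = 2π × 9.211×10² = 5.787×10³ s.
Converting: 5.787×10³ s ÷ 60.00 = 96.46 minutes.

T ≈ 96.5 minutes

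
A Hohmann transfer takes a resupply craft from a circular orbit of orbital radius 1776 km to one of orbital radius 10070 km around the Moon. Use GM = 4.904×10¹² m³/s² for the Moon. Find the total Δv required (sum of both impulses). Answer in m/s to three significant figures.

r₁ = 1776 km = 1.776×10⁶ m.
r₂ = 10070 km = 1.007×10⁷ m.
Transfer ellipse a_t = (r₁ + r₂)/2 = 5.923×10⁶ m.
At r₁: circular v_c1 = √(μ/r₁) = 1662 m/s; transfer-perilune v_p = √[μ(2/r₁ − 1/a_t)] = 2167 m/s.
Δv₁ = v_p − v_c1 = 505.0 m/s.
At r₂: circular v_c2 = √(μ/r₂) = 697.8 m/s; transfer-apolune v_a = √[μ(2/r₂ − 1/a_t)] = 382.1 m/s.
Δv₂ = v_c2 − v_a = 315.7 m/s.
Total Δv = Δv₁ + Δv₂ = 820.7 m/s.

Δv_total ≈ 821 m/s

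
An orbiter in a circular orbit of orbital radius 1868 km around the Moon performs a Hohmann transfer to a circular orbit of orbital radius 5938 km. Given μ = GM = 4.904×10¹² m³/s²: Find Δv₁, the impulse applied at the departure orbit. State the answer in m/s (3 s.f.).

r₁ = 1868 km = 1.868×10⁶ m.
r₂ = 5938 km = 5.938×10⁶ m.
Transfer ellipse a_t = (r₁ + r₂)/2 = 3.903×10⁶ m.
At r₁: circular v_c1 = √(μ/r₁) = 1620 m/s; transfer-perilune v_p = √[μ(2/r₁ − 1/a_t)] = 1999 m/s.
Δv₁ = v_p − v_c1 = 378.2 m/s.

Δv ≈ 378 m/s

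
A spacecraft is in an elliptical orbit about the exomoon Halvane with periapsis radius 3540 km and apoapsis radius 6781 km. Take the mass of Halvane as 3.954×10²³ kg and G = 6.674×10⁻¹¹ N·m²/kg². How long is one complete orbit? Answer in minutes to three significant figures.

μ = GM = 6.674×10⁻¹¹ × 3.954×10²³ = 2.639×10¹³ m³/s².
Semi-major axis a = (r_p + r_a)/2 = (3540.0 + 6781.0)/2 = 5160.5 km = 5.160×10⁶ m.
By Kepler's third law T = 2π√(a³/μ) = 2π × 2.282×10³ = 1.434×10⁴ s.
= 239.0 minutes.

T ≈ 239 minutes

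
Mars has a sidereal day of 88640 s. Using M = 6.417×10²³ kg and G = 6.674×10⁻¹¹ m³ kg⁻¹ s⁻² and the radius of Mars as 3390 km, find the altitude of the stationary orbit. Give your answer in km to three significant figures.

μ = GM = 6.674×10⁻¹¹ × 6.417×10²³ = 4.283×10¹³ m³/s².
A synchronous orbit has period T, so by Kepler's third law a = (μT²/4π²)^(1/3).
μT²/4π² = 4.283×10¹³ × (8.864×10⁴)² / 39.48 = 8.524×10²¹ m³.
a = 2.043×10⁷ m = 20427 km.
Altitude h = a − R = 20427 − 3390 = 17037 km.

h_sync ≈ 17000 km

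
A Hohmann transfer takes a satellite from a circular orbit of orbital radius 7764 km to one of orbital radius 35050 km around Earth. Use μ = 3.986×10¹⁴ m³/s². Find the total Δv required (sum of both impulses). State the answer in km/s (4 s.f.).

r₁ = 7764 km = 7.764×10⁶ m.
r₂ = 35050 km = 3.505×10⁷ m.
Transfer ellipse a_t = (r₁ + r₂)/2 = 2.141×10⁷ m.
At r₁: circular v_c1 = √(μ/r₁) = 7165 m/s; transfer-perigee v_p = √[μ(2/r₁ − 1/a_t)] = 9168 m/s.
Δv₁ = v_p − v_c1 = 2003 m/s.
At r₂: circular v_c2 = √(μ/r₂) = 3372 m/s; transfer-apogee v_a = √[μ(2/r₂ − 1/a_t)] = 2031 m/s.
Δv₂ = v_c2 − v_a = 1341 m/s.
Total Δv = Δv₁ + Δv₂ = 3345 m/s = 3.345 km/s.

Δv_total ≈ 3.345 km/s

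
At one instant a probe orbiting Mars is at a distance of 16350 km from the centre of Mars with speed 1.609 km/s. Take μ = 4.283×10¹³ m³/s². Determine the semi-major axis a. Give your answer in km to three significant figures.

a ≈ 16200 km

r = 1.635×10⁷ m.
Vis-viva rearranged: 1/a = 2/r − v²/μ = 1.223×10⁻⁷ − 6.045×10⁻⁸ = 6.188×10⁻⁸ m⁻¹.
a = 1.616×10⁷ m = 16161 km.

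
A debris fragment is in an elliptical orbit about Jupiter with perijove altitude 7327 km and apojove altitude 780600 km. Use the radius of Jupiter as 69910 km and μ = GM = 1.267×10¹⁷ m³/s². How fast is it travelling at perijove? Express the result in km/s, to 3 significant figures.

r_p = 69910 + 7327 = 77237 km = 7.7237×10⁷ m.
r_a = 69910 + 780600 = 850510 km = 8.5051×10⁸ m.
Semi-major axis a = (r_p + r_a)/2 = 4.6387×10⁵ km = 4.639×10⁸ m.
Vis-viva: v² = μ(2/r − 1/a) = 1.267×10¹⁷ × (2.589×10⁻⁸ − 2.156×10⁻⁹) = 3.008×10⁹ m²/s².
v = 54840 m/s = 54.84 km/s.

v ≈ 54.8 km/s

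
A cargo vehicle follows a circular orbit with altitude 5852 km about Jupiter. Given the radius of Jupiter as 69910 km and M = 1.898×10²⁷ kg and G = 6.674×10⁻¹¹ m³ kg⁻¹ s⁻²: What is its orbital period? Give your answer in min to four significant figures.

μ = GM = 6.674×10⁻¹¹ × 1.898×10²⁷ = 1.267×10¹⁷ m³/s².
r = 69910 + 5852 = 75762 km = 7.5762×10⁷ m.
Kepler's third law: T = 2π√(r³/μ) = 2π√((7.576×10⁷)³ / 1.267×10¹⁷).
r³/μ = 3.433×10⁶ s², so T = 2π × 1.853×10³ = 1.164×10⁴ s.
Converting: 1.164×10⁴ s ÷ 60.00 = 194.0 min.

T ≈ 194.0 min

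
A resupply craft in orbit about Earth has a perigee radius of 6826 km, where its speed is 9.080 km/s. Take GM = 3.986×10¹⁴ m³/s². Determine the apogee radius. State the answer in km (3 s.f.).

apogee radius ≈ 16400 km

r_p = 6.826×10⁶ m.
Specific energy ε = v²/2 − μ/r = -1.717×10⁷ J/kg, so a = −μ/(2ε) = 1.161×10⁷ m.
The apsides satisfy r_p + r_a = 2a, so the apogee radius is 2a − r_p = 1.639×10⁷ m = 16387 km.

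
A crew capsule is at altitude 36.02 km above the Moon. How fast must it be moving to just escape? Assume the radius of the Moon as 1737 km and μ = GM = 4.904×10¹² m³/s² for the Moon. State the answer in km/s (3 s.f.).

r = 1737 + 36.02 = 1773.0 km = 1.7730×10⁶ m.
Escape speed v_esc = √(2μ/r) = √(2 × 4.904×10¹² / 1.773×10⁶) = √(5.532×10⁶) = 2352 m/s.
= 2.352 km/s.

v_esc ≈ 2.35 km/s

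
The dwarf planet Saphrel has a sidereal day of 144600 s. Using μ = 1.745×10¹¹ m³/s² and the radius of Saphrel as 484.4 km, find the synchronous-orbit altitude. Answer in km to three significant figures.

A synchronous orbit has period T, so by Kepler's third law a = (μT²/4π²)^(1/3).
μT²/4π² = 1.745×10¹¹ × (1.446×10⁵)² / 39.48 = 9.242×10¹⁹ m³.
a = 4.521×10⁶ m = 4521.2 km.
Altitude h = a − R = 4521.2 − 484.4 = 4036.8 km.

h_sync ≈ 4040 km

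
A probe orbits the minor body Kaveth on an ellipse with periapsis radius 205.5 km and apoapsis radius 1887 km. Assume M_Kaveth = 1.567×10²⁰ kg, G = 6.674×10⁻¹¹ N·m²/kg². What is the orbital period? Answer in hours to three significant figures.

T ≈ 18.3 hours

μ = GM = 6.674×10⁻¹¹ × 1.567×10²⁰ = 1.046×10¹⁰ m³/s².
Semi-major axis a = (r_p + r_a)/2 = (205.50 + 1887.0)/2 = 1046.2 km = 1.046×10⁶ m.
By Kepler's third law T = 2π√(a³/μ) = 2π × 1.046×10⁴ = 6.575×10⁴ s.
= 18.26 hours.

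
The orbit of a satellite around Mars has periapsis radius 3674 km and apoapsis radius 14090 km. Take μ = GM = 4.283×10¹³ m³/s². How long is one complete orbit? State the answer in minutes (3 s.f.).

Semi-major axis a = (r_p + r_a)/2 = (3674.0 + 14090)/2 = 8882.0 km = 8.882×10⁶ m.
By Kepler's third law T = 2π√(a³/μ) = 2π × 4.045×10³ = 2.541×10⁴ s.
= 423.6 minutes.

T ≈ 424 minutes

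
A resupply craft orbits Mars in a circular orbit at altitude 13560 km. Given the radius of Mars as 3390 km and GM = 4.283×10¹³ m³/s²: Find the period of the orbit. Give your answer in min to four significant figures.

T ≈ 1117 min

r = 3390 + 13560 = 16950 km = 1.6950×10⁷ m.
Kepler's third law: T = 2π√(r³/μ) = 2π√((1.695×10⁷)³ / 4.283×10¹³).
r³/μ = 1.137×10⁸ s², so T = 2π × 1.066×10⁴ = 6.700×10⁴ s.
Converting: 6.700×10⁴ s ÷ 60.00 = 1117 min.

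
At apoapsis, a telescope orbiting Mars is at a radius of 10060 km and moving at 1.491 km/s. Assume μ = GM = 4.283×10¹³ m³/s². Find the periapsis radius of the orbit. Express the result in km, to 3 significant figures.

r_a = 1.006×10⁷ m.
Specific energy ε = v²/2 − μ/r = -3.146×10⁶ J/kg, so a = −μ/(2ε) = 6.807×10⁶ m.
The apsides satisfy r_p + r_a = 2a, so the periapsis radius is 2a − r_a = 3.554×10⁶ m = 3554.5 km.

periapsis radius ≈ 3550 km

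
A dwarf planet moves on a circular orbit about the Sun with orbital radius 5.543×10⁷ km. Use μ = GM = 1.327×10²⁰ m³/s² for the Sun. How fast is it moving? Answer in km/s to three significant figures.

r = 5.543×10⁷ km = 5.543×10¹⁰ m.
For a circular orbit v = √(μ/r) = √(1.327×10²⁰ / 5.543×10¹⁰) = √(2.394×10⁹) = 48930 m/s.
That is 48.93 km/s.

v ≈ 48.9 km/s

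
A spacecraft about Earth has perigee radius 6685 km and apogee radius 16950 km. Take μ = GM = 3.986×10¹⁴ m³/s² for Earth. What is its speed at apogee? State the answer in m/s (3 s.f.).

Semi-major axis a = (r_p + r_a)/2 = 11818 km = 1.182×10⁷ m.
Vis-viva: v² = μ(2/r − 1/a) = 3.986×10¹⁴ × (1.180×10⁻⁷ − 8.462×10⁻⁸) = 1.330×10⁷ m²/s².
v = 3647 m/s.

v ≈ 3650 m/s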